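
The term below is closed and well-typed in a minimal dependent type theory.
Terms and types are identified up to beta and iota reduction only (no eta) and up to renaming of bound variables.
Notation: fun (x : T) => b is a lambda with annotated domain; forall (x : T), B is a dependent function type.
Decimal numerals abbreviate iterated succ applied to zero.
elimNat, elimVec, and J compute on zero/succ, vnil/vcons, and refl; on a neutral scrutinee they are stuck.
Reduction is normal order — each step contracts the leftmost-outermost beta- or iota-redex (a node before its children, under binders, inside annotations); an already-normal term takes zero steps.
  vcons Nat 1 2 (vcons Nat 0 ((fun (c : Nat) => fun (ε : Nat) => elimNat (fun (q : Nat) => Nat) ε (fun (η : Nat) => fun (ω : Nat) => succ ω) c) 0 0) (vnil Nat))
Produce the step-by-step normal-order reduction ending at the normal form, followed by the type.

reduction (normal order):
  vcons Nat 1 2 (vcons Nat 0 ((fun (c : Nat) => fun (ε : Nat) => elimNat (fun (q : Nat) => Nat) ε (fun (η : Nat) => fun (ω : Nat) => succ ω) c) 0 0) (vnil Nat))
  ~> vcons Nat 1 2 (vcons Nat 0 ((fun (c : Nat) => elimNat (fun (ε : Nat) => Nat) c (fun (q : Nat) => fun (η : Nat) => succ η) 0) 0) (vnil Nat))
  ~> vcons Nat 1 2 (vcons Nat 0 (elimNat (fun (c : Nat) => Nat) 0 (fun (ε : Nat) => fun (q : Nat) => succ q) 0) (vnil Nat))
  ~> vcons Nat 1 2 (vcons Nat 0 0 (vnil Nat))
inferred type:
  Vec Nat 2


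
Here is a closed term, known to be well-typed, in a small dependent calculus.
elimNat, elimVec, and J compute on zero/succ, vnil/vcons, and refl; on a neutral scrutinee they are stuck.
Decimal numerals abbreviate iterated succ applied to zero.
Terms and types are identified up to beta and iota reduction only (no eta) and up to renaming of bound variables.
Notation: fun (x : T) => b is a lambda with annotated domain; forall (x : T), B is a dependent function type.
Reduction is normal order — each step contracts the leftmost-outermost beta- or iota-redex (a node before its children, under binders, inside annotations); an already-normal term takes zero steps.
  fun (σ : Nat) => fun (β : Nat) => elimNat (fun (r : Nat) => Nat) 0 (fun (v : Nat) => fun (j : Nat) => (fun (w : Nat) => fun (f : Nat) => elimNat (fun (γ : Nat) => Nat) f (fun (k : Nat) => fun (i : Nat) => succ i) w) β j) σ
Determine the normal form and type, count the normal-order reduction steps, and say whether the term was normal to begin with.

resulting normal form:
  fun (σ : Nat) => fun (β : Nat) => elimNat (fun (r : Nat) => Nat) 0 (fun (v : Nat) => fun (j : Nat) => elimNat (fun (w : Nat) => Nat) j (fun (f : Nat) => fun (γ : Nat) => succ γ) β) σ
type:
  forall (σ : Nat), forall (β : Nat), Nat
steps to reach normal form (normal order): 2
term was already normal: no
first contracted redex: a beta-redex


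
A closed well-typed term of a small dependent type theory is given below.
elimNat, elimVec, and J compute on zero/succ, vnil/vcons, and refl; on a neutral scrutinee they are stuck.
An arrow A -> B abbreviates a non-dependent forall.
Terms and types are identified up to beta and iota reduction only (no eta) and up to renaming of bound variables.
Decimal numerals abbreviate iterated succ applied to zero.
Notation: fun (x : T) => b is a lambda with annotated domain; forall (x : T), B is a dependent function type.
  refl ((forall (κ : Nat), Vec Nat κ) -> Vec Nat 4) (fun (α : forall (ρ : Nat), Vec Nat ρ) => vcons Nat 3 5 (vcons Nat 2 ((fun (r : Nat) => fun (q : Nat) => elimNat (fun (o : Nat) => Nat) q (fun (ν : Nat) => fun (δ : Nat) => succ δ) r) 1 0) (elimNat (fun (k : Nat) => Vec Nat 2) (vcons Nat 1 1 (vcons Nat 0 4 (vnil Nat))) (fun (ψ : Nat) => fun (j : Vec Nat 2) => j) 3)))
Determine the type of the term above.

inferred type:
  Eq ((forall (κ : Nat), Vec Nat κ) -> Vec Nat 4) (fun (α : forall (ρ : Nat), Vec Nat ρ) => vcons Nat 3 5 (vcons Nat 2 1 (vcons Nat 1 1 (vcons Nat 0 4 (vnil Nat))))) (fun (r : forall (q : Nat), Vec Nat q) => vcons Nat 3 5 (vcons Nat 2 1 (vcons Nat 1 1 (vcons Nat 0 4 (vnil Nat)))))


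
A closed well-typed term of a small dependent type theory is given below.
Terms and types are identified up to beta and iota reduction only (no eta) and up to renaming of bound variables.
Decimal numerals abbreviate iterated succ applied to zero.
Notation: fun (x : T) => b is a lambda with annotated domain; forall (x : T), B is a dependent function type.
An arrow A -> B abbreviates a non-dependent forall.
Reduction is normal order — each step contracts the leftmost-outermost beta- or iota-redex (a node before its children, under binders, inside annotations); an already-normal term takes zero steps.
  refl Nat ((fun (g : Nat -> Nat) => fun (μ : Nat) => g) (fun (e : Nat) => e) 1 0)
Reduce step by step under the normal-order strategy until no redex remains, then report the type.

normal-order reduction:
  refl Nat ((fun (g : Nat -> Nat) => fun (μ : Nat) => g) (fun (e : Nat) => e) 1 0)
  ~> refl Nat ((fun (g : Nat) => fun (μ : Nat) => μ) 1 0)
  ~> refl Nat ((fun (g : Nat) => g) 0)
  ~> refl Nat 0
type:
  Eq Nat 0 0


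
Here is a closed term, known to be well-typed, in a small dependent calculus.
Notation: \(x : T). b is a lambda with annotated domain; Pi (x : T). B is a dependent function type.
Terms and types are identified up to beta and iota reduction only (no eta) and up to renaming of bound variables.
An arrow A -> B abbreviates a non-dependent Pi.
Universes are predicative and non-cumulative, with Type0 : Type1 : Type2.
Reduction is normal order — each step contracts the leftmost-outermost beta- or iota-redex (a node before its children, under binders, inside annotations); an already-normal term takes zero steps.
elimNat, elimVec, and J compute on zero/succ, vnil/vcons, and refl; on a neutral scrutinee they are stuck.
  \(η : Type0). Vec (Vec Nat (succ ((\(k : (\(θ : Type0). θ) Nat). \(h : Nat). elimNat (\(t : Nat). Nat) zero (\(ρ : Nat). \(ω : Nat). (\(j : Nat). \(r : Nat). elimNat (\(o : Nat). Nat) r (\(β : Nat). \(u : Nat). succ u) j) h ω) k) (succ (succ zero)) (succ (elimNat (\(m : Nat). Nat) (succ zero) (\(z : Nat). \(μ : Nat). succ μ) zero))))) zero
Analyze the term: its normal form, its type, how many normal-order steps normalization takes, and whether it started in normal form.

normal form:
  \(η : Type0). Vec (Vec Nat (succ (succ (succ (succ (succ zero)))))) zero
the term's type:
  Type0 -> Type0
normal-order step count: 29
started in normal form: no
first redex: a beta-redex


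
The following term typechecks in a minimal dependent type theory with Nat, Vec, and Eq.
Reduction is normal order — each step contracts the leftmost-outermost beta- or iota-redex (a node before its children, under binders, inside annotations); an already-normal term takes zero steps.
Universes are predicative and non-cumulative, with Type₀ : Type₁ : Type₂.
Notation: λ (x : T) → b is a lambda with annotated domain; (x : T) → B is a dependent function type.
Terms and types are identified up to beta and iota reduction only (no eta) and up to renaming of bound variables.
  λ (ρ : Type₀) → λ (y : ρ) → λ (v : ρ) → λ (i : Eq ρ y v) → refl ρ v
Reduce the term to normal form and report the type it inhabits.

resulting normal form:
  λ (ρ : Type₀) → λ (y : ρ) → λ (v : ρ) → λ (i : Eq ρ y v) → refl ρ v
type:
  (ρ : Type₀) → (y : ρ) → (v : ρ) → (i : Eq ρ y v) → Eq ρ v v
observation: no redex remains anywhere in the term; it is its own normal form.


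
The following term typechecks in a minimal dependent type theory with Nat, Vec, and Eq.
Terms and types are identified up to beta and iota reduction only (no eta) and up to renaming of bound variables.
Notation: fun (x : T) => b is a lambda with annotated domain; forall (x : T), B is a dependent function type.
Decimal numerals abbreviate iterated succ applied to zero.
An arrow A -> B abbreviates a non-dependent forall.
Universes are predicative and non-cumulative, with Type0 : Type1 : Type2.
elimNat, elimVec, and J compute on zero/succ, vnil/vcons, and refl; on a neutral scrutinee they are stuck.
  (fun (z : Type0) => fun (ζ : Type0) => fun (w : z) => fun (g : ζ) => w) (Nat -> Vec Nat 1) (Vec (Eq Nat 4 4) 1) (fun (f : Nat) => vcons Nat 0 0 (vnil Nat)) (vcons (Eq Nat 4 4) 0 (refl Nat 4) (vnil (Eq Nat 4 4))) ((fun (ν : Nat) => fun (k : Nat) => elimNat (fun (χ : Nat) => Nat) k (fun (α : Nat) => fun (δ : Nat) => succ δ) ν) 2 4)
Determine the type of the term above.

inferred type:
  Vec Nat 1


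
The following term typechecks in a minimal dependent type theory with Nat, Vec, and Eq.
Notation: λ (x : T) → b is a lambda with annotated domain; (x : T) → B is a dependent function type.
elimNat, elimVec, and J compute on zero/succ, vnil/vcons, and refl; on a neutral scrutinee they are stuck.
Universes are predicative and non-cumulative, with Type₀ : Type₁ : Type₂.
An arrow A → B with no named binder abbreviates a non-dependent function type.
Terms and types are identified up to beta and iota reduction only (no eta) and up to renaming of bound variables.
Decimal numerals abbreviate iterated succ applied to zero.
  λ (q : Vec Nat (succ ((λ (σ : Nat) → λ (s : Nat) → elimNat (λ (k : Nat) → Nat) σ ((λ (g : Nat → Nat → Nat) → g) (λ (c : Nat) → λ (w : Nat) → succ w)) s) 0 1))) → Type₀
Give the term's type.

the term's type:
  Vec Nat 2 → Type₁


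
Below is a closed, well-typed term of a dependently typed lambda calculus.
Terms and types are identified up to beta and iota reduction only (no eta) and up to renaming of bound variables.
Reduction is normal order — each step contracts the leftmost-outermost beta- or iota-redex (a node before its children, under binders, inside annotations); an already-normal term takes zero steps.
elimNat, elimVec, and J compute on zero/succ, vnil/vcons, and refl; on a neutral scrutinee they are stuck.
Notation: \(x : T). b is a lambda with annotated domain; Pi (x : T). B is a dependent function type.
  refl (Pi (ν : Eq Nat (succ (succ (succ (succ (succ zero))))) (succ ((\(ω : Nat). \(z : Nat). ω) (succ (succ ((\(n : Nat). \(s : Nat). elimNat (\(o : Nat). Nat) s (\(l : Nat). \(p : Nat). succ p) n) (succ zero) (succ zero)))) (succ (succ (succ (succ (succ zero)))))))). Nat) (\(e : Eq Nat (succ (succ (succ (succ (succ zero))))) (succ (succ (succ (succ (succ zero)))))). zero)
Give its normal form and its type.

normal form:
  refl (Pi (ν : Eq Nat (succ (succ (succ (succ (succ zero))))) (succ (succ (succ (succ (succ zero)))))). Nat) (\(ω : Eq Nat (succ (succ (succ (succ (succ zero))))) (succ (succ (succ (succ (succ zero)))))). zero)
inferred type:
  Eq (Pi (ν : Eq Nat (succ (succ (succ (succ (succ zero))))) (succ (succ (succ (succ (succ zero)))))). Nat) (\(ω : Eq Nat (succ (succ (succ (succ (succ zero))))) (succ (succ (succ (succ (succ zero)))))). zero) (\(z : Eq Nat (succ (succ (succ (succ (succ zero))))) (succ (succ (succ (succ (succ zero)))))). zero)


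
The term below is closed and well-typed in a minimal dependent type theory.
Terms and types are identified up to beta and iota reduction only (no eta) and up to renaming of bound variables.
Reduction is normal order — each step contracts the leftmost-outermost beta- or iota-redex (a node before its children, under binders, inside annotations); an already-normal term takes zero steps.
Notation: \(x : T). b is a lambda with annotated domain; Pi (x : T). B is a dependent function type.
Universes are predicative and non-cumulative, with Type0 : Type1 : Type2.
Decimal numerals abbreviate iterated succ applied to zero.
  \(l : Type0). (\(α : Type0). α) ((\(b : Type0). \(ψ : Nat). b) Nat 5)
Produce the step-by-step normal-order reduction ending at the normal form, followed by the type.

normal-order reduction:
  \(l : Type0). (\(α : Type0). α) ((\(b : Type0). \(ψ : Nat). b) Nat 5)
  ~> \(l : Type0). (\(α : Type0). \(b : Nat). α) Nat 5
  ~> \(l : Type0). (\(α : Nat). Nat) 5
  ~> \(l : Type0). Nat
the term's type:
  Pi (l : Type0). Type0


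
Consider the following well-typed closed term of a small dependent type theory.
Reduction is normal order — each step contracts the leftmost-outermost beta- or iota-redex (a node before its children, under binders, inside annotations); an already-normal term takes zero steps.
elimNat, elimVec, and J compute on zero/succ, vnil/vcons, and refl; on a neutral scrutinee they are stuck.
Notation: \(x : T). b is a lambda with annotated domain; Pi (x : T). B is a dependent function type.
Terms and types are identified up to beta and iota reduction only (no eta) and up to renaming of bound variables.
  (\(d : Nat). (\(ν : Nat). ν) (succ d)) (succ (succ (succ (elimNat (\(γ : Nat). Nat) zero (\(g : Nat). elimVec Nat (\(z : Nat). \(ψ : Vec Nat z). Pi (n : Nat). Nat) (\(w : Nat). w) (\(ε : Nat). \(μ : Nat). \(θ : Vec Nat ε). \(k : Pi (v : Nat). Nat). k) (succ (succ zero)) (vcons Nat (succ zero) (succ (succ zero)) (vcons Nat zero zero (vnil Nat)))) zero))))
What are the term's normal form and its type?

normal form:
  succ (succ (succ (succ zero)))
type:
  Nat


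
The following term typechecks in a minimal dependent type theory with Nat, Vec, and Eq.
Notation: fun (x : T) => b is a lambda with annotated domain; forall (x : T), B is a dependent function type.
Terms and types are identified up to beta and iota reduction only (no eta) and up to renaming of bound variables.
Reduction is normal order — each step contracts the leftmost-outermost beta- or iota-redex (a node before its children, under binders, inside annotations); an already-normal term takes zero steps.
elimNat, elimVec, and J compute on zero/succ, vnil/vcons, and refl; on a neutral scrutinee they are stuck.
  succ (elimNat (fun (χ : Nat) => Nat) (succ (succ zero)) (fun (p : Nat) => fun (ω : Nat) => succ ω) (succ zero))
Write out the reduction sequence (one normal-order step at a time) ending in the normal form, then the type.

normal-order reduction sequence:
  succ (elimNat (fun (χ : Nat) => Nat) (succ (succ zero)) (fun (p : Nat) => fun (ω : Nat) => succ ω) (succ zero))
  ~> succ ((fun (χ : Nat) => fun (p : Nat) => succ p) zero (elimNat (fun (ω : Nat) => Nat) (succ (succ zero)) (fun (z : Nat) => fun (a : Nat) => succ a) zero))
  ~> succ ((fun (χ : Nat) => succ χ) (elimNat (fun (p : Nat) => Nat) (succ (succ zero)) (fun (ω : Nat) => fun (z : Nat) => succ z) zero))
  ~> succ (succ (elimNat (fun (χ : Nat) => Nat) (succ (succ zero)) (fun (p : Nat) => fun (ω : Nat) => succ ω) zero))
  ~> succ (succ (succ (succ zero)))
the term's type:
  Nat


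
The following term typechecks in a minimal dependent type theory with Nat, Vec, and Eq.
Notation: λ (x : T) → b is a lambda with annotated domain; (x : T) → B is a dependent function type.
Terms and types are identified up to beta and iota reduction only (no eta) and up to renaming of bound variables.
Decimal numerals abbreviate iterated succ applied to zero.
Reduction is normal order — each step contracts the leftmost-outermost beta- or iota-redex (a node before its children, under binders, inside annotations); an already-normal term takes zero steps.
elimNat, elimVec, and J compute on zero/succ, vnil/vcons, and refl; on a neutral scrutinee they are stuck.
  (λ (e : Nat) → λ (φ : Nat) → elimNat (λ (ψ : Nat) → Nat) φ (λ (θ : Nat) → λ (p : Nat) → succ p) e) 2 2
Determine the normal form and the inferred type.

normal form:
  4
the term's type:
  Nat
observation: contracting a beta-redex first, the term normalizes in 9 steps.


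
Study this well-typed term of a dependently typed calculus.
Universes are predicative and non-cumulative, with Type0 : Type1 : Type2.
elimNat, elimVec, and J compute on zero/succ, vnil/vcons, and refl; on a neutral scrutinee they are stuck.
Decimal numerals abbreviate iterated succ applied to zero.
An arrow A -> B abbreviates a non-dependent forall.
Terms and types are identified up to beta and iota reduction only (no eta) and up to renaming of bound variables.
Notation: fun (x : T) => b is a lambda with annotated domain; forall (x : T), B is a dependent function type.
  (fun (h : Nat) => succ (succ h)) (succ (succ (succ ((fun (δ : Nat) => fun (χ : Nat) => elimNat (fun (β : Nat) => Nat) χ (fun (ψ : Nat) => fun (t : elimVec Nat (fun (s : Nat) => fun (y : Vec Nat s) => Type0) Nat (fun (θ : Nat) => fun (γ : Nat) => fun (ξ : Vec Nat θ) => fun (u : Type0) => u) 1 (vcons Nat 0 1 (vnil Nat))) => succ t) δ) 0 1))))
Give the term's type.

type:
  Nat


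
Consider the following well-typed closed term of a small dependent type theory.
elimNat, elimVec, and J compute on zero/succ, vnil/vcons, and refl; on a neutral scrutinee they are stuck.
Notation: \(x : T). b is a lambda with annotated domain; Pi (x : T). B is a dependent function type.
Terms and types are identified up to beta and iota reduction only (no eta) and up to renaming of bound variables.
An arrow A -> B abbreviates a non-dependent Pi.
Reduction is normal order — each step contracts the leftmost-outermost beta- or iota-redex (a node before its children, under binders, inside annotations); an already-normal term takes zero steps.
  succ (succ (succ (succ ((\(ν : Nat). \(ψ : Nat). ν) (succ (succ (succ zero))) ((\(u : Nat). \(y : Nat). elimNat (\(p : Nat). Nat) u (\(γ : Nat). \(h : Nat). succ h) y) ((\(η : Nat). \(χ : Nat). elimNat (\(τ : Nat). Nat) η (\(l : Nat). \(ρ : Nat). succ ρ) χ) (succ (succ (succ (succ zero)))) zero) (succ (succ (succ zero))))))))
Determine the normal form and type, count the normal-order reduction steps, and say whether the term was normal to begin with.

normal form:
  succ (succ (succ (succ (succ (succ (succ zero))))))
inferred type:
  Nat
normal-order step count: 2
already normal: no
first contracted redex: a beta-redex


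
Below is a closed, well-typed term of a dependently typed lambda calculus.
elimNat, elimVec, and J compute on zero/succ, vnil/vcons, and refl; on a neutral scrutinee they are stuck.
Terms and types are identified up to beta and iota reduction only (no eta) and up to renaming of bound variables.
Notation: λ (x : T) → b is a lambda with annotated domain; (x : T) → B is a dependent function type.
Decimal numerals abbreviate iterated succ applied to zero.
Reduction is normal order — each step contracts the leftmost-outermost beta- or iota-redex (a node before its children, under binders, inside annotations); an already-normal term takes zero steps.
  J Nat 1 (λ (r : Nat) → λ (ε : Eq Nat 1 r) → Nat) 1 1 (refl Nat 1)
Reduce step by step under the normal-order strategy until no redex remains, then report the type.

reduction (normal order):
  J Nat 1 (λ (r : Nat) → λ (ε : Eq Nat 1 r) → Nat) 1 1 (refl Nat 1)
  ~> 1
inferred type:
  Nat


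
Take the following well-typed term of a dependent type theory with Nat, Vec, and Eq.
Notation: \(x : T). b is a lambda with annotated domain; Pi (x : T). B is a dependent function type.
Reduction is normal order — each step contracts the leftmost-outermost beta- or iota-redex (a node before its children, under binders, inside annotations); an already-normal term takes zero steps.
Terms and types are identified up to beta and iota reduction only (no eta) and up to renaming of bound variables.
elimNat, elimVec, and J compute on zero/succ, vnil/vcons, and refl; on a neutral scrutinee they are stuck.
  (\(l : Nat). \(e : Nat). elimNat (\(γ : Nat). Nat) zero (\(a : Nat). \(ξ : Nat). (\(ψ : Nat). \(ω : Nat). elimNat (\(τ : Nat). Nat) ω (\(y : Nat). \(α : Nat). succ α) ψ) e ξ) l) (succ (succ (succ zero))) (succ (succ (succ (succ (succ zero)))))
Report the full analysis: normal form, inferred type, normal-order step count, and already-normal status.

resulting normal form:
  succ (succ (succ (succ (succ (succ (succ (succ (succ (succ (succ (succ (succ (succ (succ zero))))))))))))))
the term's type:
  Nat
reduction steps (normal order): 66
started in normal form: no
first contracted redex: a beta-redex


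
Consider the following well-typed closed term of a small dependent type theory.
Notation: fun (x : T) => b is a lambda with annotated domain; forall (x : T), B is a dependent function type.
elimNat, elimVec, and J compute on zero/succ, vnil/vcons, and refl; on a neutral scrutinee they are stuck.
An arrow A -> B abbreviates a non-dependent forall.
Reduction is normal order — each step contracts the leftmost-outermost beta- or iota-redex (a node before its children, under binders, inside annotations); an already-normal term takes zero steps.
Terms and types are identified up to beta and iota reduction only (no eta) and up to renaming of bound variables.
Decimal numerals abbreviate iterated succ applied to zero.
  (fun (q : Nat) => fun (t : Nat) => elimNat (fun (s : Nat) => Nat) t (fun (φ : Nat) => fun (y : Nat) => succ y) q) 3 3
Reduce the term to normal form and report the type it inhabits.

resulting normal form:
  6
inferred type:
  Nat


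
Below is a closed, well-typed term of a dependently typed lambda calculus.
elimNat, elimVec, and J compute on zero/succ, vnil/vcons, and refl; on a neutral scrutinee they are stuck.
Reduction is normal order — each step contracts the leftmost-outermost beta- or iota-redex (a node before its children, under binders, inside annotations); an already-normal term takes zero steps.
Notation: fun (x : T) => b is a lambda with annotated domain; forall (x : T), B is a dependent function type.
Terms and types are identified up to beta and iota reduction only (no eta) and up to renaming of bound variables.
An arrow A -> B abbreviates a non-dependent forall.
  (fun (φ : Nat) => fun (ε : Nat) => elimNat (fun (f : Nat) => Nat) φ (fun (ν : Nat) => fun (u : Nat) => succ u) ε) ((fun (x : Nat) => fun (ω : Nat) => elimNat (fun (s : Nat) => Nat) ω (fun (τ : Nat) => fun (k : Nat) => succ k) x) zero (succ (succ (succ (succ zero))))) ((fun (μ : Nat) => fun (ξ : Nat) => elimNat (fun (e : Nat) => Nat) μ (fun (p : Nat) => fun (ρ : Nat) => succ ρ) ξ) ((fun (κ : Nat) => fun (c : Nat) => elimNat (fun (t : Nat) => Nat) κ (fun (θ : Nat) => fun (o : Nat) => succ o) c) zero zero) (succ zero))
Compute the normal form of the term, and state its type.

reduced normal form:
  succ (succ (succ (succ (succ zero))))
inferred type:
  Nat
observation: 18 normal-order steps separate the term from its normal form.


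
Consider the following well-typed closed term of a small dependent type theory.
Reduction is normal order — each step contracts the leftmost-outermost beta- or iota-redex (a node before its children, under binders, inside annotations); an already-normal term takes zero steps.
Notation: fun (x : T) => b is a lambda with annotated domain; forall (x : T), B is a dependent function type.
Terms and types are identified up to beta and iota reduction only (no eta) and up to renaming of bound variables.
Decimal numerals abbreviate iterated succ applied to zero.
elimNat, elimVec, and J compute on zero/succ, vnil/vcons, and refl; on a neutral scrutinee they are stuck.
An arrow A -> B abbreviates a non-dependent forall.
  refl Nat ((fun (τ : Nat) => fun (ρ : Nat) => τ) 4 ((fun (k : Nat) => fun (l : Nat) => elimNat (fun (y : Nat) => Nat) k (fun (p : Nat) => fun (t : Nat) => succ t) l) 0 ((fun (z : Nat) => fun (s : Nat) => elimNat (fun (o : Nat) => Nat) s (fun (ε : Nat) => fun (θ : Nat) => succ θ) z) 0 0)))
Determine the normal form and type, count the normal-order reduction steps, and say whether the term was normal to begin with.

normal form:
  refl Nat 4
the term's type:
  Eq Nat 4 4
steps to reach normal form (normal order): 2
started in normal form: no
first redex: a beta-redex


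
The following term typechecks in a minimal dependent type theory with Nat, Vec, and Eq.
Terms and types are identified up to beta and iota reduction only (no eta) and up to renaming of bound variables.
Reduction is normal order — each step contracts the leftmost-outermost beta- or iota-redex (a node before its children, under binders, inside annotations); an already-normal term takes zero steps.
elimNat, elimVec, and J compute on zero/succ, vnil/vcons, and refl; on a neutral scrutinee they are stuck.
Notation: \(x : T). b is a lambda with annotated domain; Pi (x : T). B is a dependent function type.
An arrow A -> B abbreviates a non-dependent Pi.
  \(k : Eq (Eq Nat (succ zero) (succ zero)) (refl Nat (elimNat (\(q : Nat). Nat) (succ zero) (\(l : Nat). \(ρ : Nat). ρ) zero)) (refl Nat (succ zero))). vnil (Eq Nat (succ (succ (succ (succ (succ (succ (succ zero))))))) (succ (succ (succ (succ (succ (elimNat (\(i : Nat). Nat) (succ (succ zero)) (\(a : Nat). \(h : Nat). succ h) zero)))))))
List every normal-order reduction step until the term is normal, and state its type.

normal-order reduction:
  \(k : Eq (Eq Nat (succ zero) (succ zero)) (refl Nat (elimNat (\(q : Nat). Nat) (succ zero) (\(l : Nat). \(ρ : Nat). ρ) zero)) (refl Nat (succ zero))). vnil (Eq Nat (succ (succ (succ (succ (succ (succ (succ zero))))))) (succ (succ (succ (succ (succ (elimNat (\(i : Nat). Nat) (succ (succ zero)) (\(a : Nat). \(h : Nat). succ h) zero)))))))
  ~> \(k : Eq (Eq Nat (succ zero) (succ zero)) (refl Nat (succ zero)) (refl Nat (succ zero))). vnil (Eq Nat (succ (succ (succ (succ (succ (succ (succ zero))))))) (succ (succ (succ (succ (succ (elimNat (\(q : Nat). Nat) (succ (succ zero)) (\(l : Nat). \(ρ : Nat). succ ρ) zero)))))))
  ~> \(k : Eq (Eq Nat (succ zero) (succ zero)) (refl Nat (succ zero)) (refl Nat (succ zero))). vnil (Eq Nat (succ (succ (succ (succ (succ (succ (succ zero))))))) (succ (succ (succ (succ (succ (succ (succ zero))))))))
inferred type:
  Eq (Eq Nat (succ zero) (succ zero)) (refl Nat (succ zero)) (refl Nat (succ zero)) -> Vec (Eq Nat (succ (succ (succ (succ (succ (succ (succ zero))))))) (succ (succ (succ (succ (succ (succ (succ zero)))))))) zero


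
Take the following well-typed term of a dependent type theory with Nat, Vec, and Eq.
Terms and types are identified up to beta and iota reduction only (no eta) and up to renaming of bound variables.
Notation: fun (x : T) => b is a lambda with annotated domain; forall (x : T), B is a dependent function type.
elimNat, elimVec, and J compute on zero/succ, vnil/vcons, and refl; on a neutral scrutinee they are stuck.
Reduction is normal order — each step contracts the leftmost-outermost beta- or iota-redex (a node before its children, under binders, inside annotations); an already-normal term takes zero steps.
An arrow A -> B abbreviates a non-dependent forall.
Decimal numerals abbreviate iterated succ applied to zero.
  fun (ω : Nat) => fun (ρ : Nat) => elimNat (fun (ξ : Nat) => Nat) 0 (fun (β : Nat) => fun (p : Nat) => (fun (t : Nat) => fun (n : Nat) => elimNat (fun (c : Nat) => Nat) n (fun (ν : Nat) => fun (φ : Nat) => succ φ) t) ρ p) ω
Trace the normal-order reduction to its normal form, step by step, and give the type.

normal-order reduction sequence:
  fun (ω : Nat) => fun (ρ : Nat) => elimNat (fun (ξ : Nat) => Nat) 0 (fun (β : Nat) => fun (p : Nat) => (fun (t : Nat) => fun (n : Nat) => elimNat (fun (c : Nat) => Nat) n (fun (ν : Nat) => fun (φ : Nat) => succ φ) t) ρ p) ω
  ~> fun (ω : Nat) => fun (ρ : Nat) => elimNat (fun (ξ : Nat) => Nat) 0 (fun (β : Nat) => fun (p : Nat) => (fun (t : Nat) => elimNat (fun (n : Nat) => Nat) t (fun (c : Nat) => fun (ν : Nat) => succ ν) ρ) p) ω
  ~> fun (ω : Nat) => fun (ρ : Nat) => elimNat (fun (ξ : Nat) => Nat) 0 (fun (β : Nat) => fun (p : Nat) => elimNat (fun (t : Nat) => Nat) p (fun (n : Nat) => fun (c : Nat) => succ c) ρ) ω
the term's type:
  Nat -> Nat -> Nat


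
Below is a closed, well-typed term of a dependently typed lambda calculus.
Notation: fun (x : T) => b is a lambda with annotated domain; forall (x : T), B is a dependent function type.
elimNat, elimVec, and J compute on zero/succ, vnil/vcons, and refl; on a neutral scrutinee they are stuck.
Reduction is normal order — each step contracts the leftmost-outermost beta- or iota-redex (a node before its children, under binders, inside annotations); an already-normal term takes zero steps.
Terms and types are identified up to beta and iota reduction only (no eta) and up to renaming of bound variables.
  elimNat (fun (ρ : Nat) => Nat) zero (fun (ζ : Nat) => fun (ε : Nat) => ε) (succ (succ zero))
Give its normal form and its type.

reduced normal form:
  zero
inferred type:
  Nat


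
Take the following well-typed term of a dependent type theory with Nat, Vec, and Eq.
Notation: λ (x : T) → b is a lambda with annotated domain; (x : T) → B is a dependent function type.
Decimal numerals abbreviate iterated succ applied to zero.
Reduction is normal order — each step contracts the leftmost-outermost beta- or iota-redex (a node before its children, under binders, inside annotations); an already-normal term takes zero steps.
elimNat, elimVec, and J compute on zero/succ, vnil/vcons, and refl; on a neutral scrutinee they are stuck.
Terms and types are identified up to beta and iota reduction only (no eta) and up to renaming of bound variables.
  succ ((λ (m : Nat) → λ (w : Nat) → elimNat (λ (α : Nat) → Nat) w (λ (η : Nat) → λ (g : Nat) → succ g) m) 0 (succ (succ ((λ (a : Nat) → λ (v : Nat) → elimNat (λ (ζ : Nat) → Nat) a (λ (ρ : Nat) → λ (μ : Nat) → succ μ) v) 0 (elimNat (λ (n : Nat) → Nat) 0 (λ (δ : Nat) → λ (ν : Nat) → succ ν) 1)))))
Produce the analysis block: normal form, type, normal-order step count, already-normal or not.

resulting normal form:
  4
the term's type:
  Nat
steps to reach normal form (normal order): 13
already normal: no
first contracted redex: a beta-redex


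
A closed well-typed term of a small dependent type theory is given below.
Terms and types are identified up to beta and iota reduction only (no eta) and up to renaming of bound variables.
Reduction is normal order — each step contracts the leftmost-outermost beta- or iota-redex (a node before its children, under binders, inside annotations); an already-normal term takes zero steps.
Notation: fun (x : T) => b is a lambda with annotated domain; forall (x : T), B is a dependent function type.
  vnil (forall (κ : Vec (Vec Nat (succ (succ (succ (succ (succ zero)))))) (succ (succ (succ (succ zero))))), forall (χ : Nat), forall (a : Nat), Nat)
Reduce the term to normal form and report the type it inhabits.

normal form:
  vnil (forall (κ : Vec (Vec Nat (succ (succ (succ (succ (succ zero)))))) (succ (succ (succ (succ zero))))), forall (χ : Nat), forall (a : Nat), Nat)
inferred type:
  Vec (forall (κ : Vec (Vec Nat (succ (succ (succ (succ (succ zero)))))) (succ (succ (succ (succ zero))))), forall (χ : Nat), forall (a : Nat), Nat) zero


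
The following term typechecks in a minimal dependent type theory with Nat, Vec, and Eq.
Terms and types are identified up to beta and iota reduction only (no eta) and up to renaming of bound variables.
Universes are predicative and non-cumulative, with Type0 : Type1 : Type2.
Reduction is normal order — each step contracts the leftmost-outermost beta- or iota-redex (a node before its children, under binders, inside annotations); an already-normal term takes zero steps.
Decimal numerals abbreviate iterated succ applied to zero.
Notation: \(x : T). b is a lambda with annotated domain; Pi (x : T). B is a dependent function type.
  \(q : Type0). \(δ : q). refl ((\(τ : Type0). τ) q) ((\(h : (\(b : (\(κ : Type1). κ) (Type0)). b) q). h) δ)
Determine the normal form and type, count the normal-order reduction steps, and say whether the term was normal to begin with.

reduced normal form:
  \(q : Type0). \(δ : q). refl q δ
type:
  Pi (q : Type0). Pi (δ : q). Eq q δ δ
reduction steps (normal order): 2
started in normal form: no
first contracted redex: a beta-redex


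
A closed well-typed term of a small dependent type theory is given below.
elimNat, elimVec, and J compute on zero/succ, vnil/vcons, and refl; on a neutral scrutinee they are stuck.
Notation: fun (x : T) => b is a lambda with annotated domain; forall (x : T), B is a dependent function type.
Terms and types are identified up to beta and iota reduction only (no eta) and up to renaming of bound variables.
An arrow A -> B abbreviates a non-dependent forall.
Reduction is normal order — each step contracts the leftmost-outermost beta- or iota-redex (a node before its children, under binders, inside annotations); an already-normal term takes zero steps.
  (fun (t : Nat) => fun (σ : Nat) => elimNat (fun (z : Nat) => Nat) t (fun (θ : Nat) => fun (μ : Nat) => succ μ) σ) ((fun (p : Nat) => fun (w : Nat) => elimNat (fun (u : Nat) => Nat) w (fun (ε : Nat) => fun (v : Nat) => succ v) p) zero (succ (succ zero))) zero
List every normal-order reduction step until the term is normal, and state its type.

normal-order reduction sequence:
  (fun (t : Nat) => fun (σ : Nat) => elimNat (fun (z : Nat) => Nat) t (fun (θ : Nat) => fun (μ : Nat) => succ μ) σ) ((fun (p : Nat) => fun (w : Nat) => elimNat (fun (u : Nat) => Nat) w (fun (ε : Nat) => fun (v : Nat) => succ v) p) zero (succ (succ zero))) zero
  ~> (fun (t : Nat) => elimNat (fun (σ : Nat) => Nat) ((fun (z : Nat) => fun (θ : Nat) => elimNat (fun (μ : Nat) => Nat) θ (fun (p : Nat) => fun (w : Nat) => succ w) z) zero (succ (succ zero))) (fun (u : Nat) => fun (ε : Nat) => succ ε) t) zero
  ~> elimNat (fun (t : Nat) => Nat) ((fun (σ : Nat) => fun (z : Nat) => elimNat (fun (θ : Nat) => Nat) z (fun (μ : Nat) => fun (p : Nat) => succ p) σ) zero (succ (succ zero))) (fun (w : Nat) => fun (u : Nat) => succ u) zero
  ~> (fun (t : Nat) => fun (σ : Nat) => elimNat (fun (z : Nat) => Nat) σ (fun (θ : Nat) => fun (μ : Nat) => succ μ) t) zero (succ (succ zero))
  ~> (fun (t : Nat) => elimNat (fun (σ : Nat) => Nat) t (fun (z : Nat) => fun (θ : Nat) => succ θ) zero) (succ (succ zero))
  ~> elimNat (fun (t : Nat) => Nat) (succ (succ zero)) (fun (σ : Nat) => fun (z : Nat) => succ z) zero
  ~> succ (succ zero)
the term's type:
  Nat


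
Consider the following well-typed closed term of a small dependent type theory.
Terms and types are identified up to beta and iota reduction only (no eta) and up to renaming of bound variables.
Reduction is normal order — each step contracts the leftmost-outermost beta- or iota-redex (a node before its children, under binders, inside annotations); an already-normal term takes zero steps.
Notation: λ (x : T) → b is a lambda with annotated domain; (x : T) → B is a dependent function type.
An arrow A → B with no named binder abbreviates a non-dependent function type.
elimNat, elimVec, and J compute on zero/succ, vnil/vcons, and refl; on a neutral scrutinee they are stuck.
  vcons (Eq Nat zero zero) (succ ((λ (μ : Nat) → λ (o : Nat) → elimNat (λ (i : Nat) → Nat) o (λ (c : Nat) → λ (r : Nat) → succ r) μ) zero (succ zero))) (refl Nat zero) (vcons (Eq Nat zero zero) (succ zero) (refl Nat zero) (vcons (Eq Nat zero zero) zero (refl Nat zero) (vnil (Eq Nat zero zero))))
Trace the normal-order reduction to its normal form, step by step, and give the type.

normal-order reduction sequence:
  vcons (Eq Nat zero zero) (succ ((λ (μ : Nat) → λ (o : Nat) → elimNat (λ (i : Nat) → Nat) o (λ (c : Nat) → λ (r : Nat) → succ r) μ) zero (succ zero))) (refl Nat zero) (vcons (Eq Nat zero zero) (succ zero) (refl Nat zero) (vcons (Eq Nat zero zero) zero (refl Nat zero) (vnil (Eq Nat zero zero))))
  ~> vcons (Eq Nat zero zero) (succ ((λ (μ : Nat) → elimNat (λ (o : Nat) → Nat) μ (λ (i : Nat) → λ (c : Nat) → succ c) zero) (succ zero))) (refl Nat zero) (vcons (Eq Nat zero zero) (succ zero) (refl Nat zero) (vcons (Eq Nat zero zero) zero (refl Nat zero) (vnil (Eq Nat zero zero))))
  ~> vcons (Eq Nat zero zero) (succ (elimNat (λ (μ : Nat) → Nat) (succ zero) (λ (o : Nat) → λ (i : Nat) → succ i) zero)) (refl Nat zero) (vcons (Eq Nat zero zero) (succ zero) (refl Nat zero) (vcons (Eq Nat zero zero) zero (refl Nat zero) (vnil (Eq Nat zero zero))))
  ~> vcons (Eq Nat zero zero) (succ (succ zero)) (refl Nat zero) (vcons (Eq Nat zero zero) (succ zero) (refl Nat zero) (vcons (Eq Nat zero zero) zero (refl Nat zero) (vnil (Eq Nat zero zero))))
type:
  Vec (Eq Nat zero zero) (succ (succ (succ zero)))


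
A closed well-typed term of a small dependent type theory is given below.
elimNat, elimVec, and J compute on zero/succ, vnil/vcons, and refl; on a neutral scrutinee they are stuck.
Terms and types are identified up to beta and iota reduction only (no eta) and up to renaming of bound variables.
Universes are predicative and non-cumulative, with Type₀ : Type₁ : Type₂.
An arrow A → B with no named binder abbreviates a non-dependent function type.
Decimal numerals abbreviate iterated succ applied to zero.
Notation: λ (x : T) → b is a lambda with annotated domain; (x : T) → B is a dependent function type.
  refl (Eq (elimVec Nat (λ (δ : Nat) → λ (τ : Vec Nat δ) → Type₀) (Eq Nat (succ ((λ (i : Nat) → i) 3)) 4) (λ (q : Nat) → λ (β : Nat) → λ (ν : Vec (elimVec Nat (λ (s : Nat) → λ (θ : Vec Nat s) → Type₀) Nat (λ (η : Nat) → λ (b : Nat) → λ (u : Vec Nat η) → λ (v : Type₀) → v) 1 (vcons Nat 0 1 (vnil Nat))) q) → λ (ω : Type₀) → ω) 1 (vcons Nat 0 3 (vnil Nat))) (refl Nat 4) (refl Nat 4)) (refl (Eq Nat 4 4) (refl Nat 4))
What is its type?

inferred type:
  Eq (Eq (Eq Nat 4 4) (refl Nat 4) (refl Nat 4)) (refl (Eq Nat 4 4) (refl Nat 4)) (refl (Eq Nat 4 4) (refl Nat 4))


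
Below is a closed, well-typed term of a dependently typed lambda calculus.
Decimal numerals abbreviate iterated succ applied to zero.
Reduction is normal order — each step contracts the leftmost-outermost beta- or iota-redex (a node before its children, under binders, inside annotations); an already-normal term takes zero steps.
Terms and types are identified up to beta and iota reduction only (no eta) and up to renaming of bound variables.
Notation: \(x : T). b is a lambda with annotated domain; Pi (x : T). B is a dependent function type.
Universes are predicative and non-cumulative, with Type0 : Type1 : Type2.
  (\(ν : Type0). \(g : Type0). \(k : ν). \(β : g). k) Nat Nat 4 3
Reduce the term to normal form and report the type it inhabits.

resulting normal form:
  4
the term's type:
  Nat


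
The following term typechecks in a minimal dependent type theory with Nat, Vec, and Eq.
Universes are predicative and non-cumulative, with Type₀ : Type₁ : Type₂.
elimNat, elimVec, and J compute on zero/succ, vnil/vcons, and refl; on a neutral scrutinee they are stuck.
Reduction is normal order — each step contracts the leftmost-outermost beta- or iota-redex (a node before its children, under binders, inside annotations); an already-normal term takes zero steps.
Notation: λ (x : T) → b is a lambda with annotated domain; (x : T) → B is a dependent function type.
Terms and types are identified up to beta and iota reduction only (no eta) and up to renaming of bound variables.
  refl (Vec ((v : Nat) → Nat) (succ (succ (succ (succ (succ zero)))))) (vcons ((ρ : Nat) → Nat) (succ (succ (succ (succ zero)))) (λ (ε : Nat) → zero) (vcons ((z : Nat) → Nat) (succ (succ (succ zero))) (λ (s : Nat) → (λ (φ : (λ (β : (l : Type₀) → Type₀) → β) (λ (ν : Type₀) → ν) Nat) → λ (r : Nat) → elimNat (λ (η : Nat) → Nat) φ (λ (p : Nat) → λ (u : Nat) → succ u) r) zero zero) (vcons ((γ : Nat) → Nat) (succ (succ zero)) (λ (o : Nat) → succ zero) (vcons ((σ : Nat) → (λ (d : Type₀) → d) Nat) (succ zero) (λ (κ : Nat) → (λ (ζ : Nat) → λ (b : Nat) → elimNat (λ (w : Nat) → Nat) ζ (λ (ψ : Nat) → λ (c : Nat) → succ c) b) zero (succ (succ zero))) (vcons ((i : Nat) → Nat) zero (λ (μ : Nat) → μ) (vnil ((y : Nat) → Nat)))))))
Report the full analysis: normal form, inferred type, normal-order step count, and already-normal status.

reduced normal form:
  refl (Vec ((v : Nat) → Nat) (succ (succ (succ (succ (succ zero)))))) (vcons ((ρ : Nat) → Nat) (succ (succ (succ (succ zero)))) (λ (ε : Nat) → zero) (vcons ((z : Nat) → Nat) (succ (succ (succ zero))) (λ (s : Nat) → zero) (vcons ((φ : Nat) → Nat) (succ (succ zero)) (λ (β : Nat) → succ zero) (vcons ((l : Nat) → Nat) (succ zero) (λ (ν : Nat) → succ (succ zero)) (vcons ((r : Nat) → Nat) zero (λ (η : Nat) → η) (vnil ((p : Nat) → Nat)))))))
the term's type:
  Eq (Vec ((v : Nat) → Nat) (succ (succ (succ (succ (succ zero)))))) (vcons ((ρ : Nat) → Nat) (succ (succ (succ (succ zero)))) (λ (ε : Nat) → zero) (vcons ((z : Nat) → Nat) (succ (succ (succ zero))) (λ (s : Nat) → zero) (vcons ((φ : Nat) → Nat) (succ (succ zero)) (λ (β : Nat) → succ zero) (vcons ((l : Nat) → Nat) (succ zero) (λ (ν : Nat) → succ (succ zero)) (vcons ((r : Nat) → Nat) zero (λ (η : Nat) → η) (vnil ((p : Nat) → Nat))))))) (vcons ((u : Nat) → Nat) (succ (succ (succ (succ zero)))) (λ (γ : Nat) → zero) (vcons ((o : Nat) → Nat) (succ (succ (succ zero))) (λ (σ : Nat) → zero) (vcons ((d : Nat) → Nat) (succ (succ zero)) (λ (κ : Nat) → succ zero) (vcons ((ζ : Nat) → Nat) (succ zero) (λ (b : Nat) → succ (succ zero)) (vcons ((w : Nat) → Nat) zero (λ (ψ : Nat) → ψ) (vnil ((c : Nat) → Nat)))))))
steps to reach normal form (normal order): 13
term was already normal: no
first contracted redex: a beta-redex
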